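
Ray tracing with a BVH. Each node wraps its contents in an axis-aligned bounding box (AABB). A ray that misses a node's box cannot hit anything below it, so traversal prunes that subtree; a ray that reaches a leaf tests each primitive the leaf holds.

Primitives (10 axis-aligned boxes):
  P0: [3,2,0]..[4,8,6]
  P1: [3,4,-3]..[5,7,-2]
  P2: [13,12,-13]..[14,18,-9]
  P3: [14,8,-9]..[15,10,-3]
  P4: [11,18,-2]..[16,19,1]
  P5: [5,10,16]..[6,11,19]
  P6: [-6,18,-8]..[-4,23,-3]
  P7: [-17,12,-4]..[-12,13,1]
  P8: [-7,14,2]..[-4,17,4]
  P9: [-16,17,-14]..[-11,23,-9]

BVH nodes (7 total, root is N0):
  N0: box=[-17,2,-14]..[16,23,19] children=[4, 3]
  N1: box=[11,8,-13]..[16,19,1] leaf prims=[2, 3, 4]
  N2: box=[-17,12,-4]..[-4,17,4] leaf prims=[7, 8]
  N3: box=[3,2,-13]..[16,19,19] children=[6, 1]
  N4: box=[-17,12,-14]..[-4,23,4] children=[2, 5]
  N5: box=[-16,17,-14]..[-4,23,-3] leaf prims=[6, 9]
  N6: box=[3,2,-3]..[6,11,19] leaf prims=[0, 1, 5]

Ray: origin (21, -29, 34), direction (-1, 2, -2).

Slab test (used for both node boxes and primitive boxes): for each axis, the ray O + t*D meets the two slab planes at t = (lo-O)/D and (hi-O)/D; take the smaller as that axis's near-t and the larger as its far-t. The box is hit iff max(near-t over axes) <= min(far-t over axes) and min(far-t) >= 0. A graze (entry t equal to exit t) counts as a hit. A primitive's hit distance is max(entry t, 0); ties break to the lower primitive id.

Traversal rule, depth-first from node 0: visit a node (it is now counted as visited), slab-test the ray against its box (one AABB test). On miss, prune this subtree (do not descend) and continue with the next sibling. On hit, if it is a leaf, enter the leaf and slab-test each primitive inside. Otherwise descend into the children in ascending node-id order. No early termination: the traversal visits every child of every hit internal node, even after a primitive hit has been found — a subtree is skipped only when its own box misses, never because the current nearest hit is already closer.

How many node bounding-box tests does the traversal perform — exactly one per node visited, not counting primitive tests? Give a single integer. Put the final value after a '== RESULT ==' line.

Traverse from the root:
N0 x:[5,38] y:[31/2,26] z:[15/2,24] -> hit [31/2,24], descend [3, 4]
  N3 x:[5,18] y:[31/2,24] z:[15/2,47/2] -> hit [31/2,18], descend [1, 6]
    N1 x:[5,10] y:[37/2,24] z:[33/2,47/2] -> miss, prune
    N6 x:[15,18] y:[31/2,20] z:[15/2,37/2] -> hit [31/2,18] leaf, test {P0@t=17, P1@t=18, P5(miss)}
  N4 x:[25,38] y:[41/2,26] z:[15,24] -> miss, prune

Summary -> nodes [0, 3, 1, 6, 4]; box-tests=5; leaf-entries=1; first=P0

== RESULT ==
5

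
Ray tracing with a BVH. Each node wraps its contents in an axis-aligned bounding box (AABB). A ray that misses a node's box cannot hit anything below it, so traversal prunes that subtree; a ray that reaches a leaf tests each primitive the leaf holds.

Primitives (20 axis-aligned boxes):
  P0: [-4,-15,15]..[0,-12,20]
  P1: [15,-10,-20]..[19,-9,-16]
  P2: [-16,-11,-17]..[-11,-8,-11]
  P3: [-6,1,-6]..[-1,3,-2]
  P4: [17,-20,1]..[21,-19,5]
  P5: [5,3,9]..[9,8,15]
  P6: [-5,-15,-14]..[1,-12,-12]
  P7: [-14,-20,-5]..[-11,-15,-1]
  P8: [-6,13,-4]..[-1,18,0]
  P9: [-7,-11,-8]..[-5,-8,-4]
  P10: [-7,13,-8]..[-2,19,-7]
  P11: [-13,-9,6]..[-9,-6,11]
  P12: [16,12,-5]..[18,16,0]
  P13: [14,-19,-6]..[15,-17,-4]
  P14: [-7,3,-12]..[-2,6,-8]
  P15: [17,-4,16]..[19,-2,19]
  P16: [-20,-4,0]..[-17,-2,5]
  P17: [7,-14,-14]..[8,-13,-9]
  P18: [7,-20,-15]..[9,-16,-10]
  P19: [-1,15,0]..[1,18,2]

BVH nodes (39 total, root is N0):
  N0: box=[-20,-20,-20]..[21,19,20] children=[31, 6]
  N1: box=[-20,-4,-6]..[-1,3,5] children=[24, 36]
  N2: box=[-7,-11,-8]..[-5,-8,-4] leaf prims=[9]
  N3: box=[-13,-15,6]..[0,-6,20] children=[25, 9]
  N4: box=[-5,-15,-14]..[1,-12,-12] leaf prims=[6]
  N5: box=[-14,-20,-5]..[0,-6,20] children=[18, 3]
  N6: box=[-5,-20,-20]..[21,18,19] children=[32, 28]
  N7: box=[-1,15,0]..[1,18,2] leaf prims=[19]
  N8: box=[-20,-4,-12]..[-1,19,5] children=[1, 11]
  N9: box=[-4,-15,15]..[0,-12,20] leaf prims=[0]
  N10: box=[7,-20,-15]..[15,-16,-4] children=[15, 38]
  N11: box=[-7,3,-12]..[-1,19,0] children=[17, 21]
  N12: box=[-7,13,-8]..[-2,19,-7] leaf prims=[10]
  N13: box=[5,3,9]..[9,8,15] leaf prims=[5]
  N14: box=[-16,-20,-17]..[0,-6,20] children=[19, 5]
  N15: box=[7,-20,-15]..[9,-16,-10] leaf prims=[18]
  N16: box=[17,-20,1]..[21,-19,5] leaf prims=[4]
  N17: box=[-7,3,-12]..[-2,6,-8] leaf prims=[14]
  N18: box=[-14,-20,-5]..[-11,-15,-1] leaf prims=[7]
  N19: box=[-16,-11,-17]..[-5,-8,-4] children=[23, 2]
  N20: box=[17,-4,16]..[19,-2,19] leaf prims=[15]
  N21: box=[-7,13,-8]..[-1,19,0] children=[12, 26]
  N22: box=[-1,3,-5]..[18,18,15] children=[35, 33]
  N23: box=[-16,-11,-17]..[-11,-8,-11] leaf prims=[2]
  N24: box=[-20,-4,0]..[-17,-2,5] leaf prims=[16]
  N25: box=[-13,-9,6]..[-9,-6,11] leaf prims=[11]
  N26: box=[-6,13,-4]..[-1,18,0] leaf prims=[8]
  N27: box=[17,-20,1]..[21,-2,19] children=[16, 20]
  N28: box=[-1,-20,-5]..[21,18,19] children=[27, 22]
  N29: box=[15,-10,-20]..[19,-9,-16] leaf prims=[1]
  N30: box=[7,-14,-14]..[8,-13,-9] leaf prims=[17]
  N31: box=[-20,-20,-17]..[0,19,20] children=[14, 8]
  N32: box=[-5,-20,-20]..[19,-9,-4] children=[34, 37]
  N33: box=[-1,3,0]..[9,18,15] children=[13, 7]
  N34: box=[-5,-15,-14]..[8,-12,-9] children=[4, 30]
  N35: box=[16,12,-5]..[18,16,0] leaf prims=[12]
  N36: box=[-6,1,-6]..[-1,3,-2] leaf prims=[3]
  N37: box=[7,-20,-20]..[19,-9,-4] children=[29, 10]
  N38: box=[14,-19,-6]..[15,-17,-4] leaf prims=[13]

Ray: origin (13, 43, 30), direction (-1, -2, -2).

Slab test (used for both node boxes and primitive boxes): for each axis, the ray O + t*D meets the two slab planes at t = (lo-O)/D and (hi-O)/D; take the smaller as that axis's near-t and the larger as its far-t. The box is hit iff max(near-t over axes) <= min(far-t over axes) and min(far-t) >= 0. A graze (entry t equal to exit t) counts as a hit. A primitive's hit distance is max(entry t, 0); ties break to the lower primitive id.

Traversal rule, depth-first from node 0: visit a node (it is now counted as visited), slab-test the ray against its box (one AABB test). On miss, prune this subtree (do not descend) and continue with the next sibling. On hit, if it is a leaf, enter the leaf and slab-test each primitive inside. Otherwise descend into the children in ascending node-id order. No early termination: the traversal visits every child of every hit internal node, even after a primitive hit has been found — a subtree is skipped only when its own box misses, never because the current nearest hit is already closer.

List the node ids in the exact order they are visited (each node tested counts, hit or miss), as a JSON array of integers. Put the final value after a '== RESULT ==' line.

Walk:
N0 x:[-8,33] y:[12,63/2] z:[5,25] -> hit [12,25], descend [6, 31]
  N6 x:[-8,18] y:[25/2,63/2] z:[11/2,25] -> hit [25/2,18], descend [28, 32]
    N28 x:[-8,14] y:[25/2,63/2] z:[11/2,35/2] -> hit [25/2,14], descend [22, 27]
      N22 x:[-5,14] y:[25/2,20] z:[15/2,35/2] -> hit [25/2,14], descend [33, 35]
        N33 x:[4,14] y:[25/2,20] z:[15/2,15] -> hit [25/2,14], descend [7, 13]
          N7 x:[12,14] y:[25/2,14] z:[14,15] -> hit [14,14] leaf, test {P19@t=14}
          N13 x:[4,8] y:[35/2,20] z:[15/2,21/2] -> miss, prune
        N35 x:[-5,-3] y:[27/2,31/2] z:[15,35/2] -> miss, prune
      N27 x:[-8,-4] y:[45/2,63/2] z:[11/2,29/2] -> miss, prune
    N32 x:[-6,18] y:[26,63/2] z:[17,25] -> miss, prune
  N31 x:[13,33] y:[12,63/2] z:[5,47/2] -> hit [13,47/2], descend [8, 14]
    N8 x:[14,33] y:[12,47/2] z:[25/2,21] -> hit [14,21], descend [1, 11]
      N1 x:[14,33] y:[20,47/2] z:[25/2,18] -> miss, prune
      N11 x:[14,20] y:[12,20] z:[15,21] -> hit [15,20], descend [17, 21]
        N17 x:[15,20] y:[37/2,20] z:[19,21] -> hit [19,20] leaf, test {P14@t=19}
        N21 x:[14,20] y:[12,15] z:[15,19] -> hit [15,15], descend [12, 26]
          N12 x:[15,20] y:[12,15] z:[37/2,19] -> miss, prune
          N26 x:[14,19] y:[25/2,15] z:[15,17] -> hit [15,15] leaf, test {P8@t=15}
    N14 x:[13,29] y:[49/2,63/2] z:[5,47/2] -> miss, prune

Summary -> nodes [0, 6, 28, 22, 33, 7, 13, 35, 27, 32, 31, 8, 1, 11, 17, 21, 12, 26, 14]; box-tests=19; leaf-entries=3; first=P19

== RESULT ==
[0, 6, 28, 22, 33, 7, 13, 35, 27, 32, 31, 8, 1, 11, 17, 21, 12, 26, 14]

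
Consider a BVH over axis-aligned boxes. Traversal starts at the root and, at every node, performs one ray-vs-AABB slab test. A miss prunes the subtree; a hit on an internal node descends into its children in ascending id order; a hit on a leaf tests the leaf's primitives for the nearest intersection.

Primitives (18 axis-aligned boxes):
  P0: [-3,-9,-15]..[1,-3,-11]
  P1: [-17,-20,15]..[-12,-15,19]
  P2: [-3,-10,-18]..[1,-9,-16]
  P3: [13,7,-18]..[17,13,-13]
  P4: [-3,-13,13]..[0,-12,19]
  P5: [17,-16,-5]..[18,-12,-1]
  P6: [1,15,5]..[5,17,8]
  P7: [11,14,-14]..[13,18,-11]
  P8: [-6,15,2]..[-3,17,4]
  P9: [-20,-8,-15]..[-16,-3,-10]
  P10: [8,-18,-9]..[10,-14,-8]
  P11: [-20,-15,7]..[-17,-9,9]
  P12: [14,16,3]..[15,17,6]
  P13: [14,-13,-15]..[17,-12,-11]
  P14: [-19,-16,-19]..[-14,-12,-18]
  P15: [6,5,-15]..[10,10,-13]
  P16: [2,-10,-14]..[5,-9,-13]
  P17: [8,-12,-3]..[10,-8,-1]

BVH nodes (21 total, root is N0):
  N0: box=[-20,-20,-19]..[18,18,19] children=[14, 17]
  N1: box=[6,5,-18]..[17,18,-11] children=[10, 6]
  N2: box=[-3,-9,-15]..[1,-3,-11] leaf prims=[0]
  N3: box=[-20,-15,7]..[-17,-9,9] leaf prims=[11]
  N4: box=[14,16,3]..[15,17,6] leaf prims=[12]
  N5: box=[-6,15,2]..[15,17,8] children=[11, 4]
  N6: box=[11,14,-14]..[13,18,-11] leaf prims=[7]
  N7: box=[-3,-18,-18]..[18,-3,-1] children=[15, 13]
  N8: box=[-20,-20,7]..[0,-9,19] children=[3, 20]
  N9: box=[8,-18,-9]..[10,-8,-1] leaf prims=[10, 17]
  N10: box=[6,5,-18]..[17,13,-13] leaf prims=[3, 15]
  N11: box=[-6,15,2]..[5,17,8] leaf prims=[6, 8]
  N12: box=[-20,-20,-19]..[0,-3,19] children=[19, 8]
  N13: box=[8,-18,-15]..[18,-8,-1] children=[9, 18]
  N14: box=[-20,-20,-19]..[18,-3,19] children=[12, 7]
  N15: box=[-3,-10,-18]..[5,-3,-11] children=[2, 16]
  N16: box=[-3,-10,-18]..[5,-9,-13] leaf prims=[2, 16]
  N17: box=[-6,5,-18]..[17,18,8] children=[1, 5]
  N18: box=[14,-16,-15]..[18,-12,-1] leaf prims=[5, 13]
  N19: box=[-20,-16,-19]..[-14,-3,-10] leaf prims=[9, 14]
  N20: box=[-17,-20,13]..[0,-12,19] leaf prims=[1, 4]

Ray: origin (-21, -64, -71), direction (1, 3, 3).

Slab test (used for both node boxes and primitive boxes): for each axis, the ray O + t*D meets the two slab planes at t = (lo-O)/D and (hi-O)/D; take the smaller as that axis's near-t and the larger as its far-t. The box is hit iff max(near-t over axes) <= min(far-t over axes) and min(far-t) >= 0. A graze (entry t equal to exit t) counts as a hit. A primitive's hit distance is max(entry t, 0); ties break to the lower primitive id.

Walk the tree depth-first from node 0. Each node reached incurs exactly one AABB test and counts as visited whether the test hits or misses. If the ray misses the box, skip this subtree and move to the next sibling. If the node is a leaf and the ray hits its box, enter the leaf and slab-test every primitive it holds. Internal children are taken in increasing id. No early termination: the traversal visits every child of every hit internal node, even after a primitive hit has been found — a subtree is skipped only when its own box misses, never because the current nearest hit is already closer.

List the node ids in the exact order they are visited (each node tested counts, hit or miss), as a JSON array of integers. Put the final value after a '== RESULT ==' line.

Walk:
N0 x:[1,39] y:[44/3,82/3] z:[52/3,30] -> hit [52/3,82/3], descend [14, 17]
  N14 x:[1,39] y:[44/3,61/3] z:[52/3,30] -> hit [52/3,61/3], descend [7, 12]
    N7 x:[18,39] y:[46/3,61/3] z:[53/3,70/3] -> hit [18,61/3], descend [13, 15]
      N13 x:[29,39] y:[46/3,56/3] z:[56/3,70/3] -> miss, prune
      N15 x:[18,26] y:[18,61/3] z:[53/3,20] -> hit [18,20], descend [2, 16]
        N2 x:[18,22] y:[55/3,61/3] z:[56/3,20] -> hit [56/3,20] leaf, test {P0@t=56/3}
        N16 x:[18,26] y:[18,55/3] z:[53/3,58/3] -> hit [18,55/3] leaf, test {P2@t=18, P16(miss)}
    N12 x:[1,21] y:[44/3,61/3] z:[52/3,30] -> hit [52/3,61/3], descend [8, 19]
      N8 x:[1,21] y:[44/3,55/3] z:[26,30] -> miss, prune
      N19 x:[1,7] y:[16,61/3] z:[52/3,61/3] -> miss, prune
  N17 x:[15,38] y:[23,82/3] z:[53/3,79/3] -> hit [23,79/3], descend [1, 5]
    N1 x:[27,38] y:[23,82/3] z:[53/3,20] -> miss, prune
    N5 x:[15,36] y:[79/3,27] z:[73/3,79/3] -> hit [79/3,79/3], descend [4, 11]
      N4 x:[35,36] y:[80/3,27] z:[74/3,77/3] -> miss, prune
      N11 x:[15,26] y:[79/3,27] z:[73/3,79/3] -> miss, prune

Summary -> nodes [0, 14, 7, 13, 15, 2, 16, 12, 8, 19, 17, 1, 5, 4, 11]; box-tests=15; leaf-entries=2; first=P2

== RESULT ==
[0, 14, 7, 13, 15, 2, 16, 12, 8, 19, 17, 1, 5, 4, 11]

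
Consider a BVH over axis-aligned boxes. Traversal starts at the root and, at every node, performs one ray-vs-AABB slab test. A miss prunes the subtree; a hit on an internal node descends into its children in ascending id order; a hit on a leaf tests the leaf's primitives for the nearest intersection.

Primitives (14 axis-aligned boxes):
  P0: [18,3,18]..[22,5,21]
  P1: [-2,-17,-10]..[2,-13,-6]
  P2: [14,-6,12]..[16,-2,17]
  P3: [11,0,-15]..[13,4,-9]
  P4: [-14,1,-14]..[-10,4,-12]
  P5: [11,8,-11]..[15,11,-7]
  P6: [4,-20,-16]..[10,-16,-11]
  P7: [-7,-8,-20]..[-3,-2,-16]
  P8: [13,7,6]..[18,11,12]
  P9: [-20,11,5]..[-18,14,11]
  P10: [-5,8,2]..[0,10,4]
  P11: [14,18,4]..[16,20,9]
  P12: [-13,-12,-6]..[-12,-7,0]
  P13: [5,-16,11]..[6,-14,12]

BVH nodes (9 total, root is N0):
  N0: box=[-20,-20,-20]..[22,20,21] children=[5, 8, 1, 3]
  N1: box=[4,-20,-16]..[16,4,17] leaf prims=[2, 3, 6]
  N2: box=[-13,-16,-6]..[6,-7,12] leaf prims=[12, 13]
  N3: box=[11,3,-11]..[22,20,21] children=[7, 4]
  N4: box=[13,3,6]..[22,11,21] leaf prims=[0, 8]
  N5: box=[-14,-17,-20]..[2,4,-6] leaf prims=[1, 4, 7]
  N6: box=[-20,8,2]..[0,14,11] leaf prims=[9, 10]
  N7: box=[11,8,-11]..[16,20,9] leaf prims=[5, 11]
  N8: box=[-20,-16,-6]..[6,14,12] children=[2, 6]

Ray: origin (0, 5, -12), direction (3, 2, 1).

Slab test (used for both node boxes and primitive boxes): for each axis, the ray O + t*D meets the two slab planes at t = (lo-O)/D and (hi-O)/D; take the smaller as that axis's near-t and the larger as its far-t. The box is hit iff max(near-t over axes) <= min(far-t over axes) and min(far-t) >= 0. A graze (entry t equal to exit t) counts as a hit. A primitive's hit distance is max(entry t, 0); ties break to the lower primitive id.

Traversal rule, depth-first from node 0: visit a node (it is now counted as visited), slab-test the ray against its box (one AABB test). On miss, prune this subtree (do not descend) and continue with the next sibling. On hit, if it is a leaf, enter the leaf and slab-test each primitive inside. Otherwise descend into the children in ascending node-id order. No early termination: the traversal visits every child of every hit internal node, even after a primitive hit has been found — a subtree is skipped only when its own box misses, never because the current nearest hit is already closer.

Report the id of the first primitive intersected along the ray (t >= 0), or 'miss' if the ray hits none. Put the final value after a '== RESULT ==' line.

Walk:
N0 x:[-20/3,22/3] y:[-25/2,15/2] z:[-8,33] -> hit [-20/3,22/3], descend [1, 3, 5, 8]
  N1 x:[4/3,16/3] y:[-25/2,-1/2] z:[-4,29] -> miss, prune
  N3 x:[11/3,22/3] y:[-1,15/2] z:[1,33] -> hit [11/3,22/3], descend [4, 7]
    N4 x:[13/3,22/3] y:[-1,3] z:[18,33] -> miss, prune
    N7 x:[11/3,16/3] y:[3/2,15/2] z:[1,21] -> hit [11/3,16/3] leaf, test {P5(miss), P11(miss)}
  N5 x:[-14/3,2/3] y:[-11,-1/2] z:[-8,6] -> miss, prune
  N8 x:[-20/3,2] y:[-21/2,9/2] z:[6,24] -> miss, prune

Summary -> nodes [0, 1, 3, 4, 7, 5, 8]; box-tests=7; leaf-entries=1; first=miss

== RESULT ==
miss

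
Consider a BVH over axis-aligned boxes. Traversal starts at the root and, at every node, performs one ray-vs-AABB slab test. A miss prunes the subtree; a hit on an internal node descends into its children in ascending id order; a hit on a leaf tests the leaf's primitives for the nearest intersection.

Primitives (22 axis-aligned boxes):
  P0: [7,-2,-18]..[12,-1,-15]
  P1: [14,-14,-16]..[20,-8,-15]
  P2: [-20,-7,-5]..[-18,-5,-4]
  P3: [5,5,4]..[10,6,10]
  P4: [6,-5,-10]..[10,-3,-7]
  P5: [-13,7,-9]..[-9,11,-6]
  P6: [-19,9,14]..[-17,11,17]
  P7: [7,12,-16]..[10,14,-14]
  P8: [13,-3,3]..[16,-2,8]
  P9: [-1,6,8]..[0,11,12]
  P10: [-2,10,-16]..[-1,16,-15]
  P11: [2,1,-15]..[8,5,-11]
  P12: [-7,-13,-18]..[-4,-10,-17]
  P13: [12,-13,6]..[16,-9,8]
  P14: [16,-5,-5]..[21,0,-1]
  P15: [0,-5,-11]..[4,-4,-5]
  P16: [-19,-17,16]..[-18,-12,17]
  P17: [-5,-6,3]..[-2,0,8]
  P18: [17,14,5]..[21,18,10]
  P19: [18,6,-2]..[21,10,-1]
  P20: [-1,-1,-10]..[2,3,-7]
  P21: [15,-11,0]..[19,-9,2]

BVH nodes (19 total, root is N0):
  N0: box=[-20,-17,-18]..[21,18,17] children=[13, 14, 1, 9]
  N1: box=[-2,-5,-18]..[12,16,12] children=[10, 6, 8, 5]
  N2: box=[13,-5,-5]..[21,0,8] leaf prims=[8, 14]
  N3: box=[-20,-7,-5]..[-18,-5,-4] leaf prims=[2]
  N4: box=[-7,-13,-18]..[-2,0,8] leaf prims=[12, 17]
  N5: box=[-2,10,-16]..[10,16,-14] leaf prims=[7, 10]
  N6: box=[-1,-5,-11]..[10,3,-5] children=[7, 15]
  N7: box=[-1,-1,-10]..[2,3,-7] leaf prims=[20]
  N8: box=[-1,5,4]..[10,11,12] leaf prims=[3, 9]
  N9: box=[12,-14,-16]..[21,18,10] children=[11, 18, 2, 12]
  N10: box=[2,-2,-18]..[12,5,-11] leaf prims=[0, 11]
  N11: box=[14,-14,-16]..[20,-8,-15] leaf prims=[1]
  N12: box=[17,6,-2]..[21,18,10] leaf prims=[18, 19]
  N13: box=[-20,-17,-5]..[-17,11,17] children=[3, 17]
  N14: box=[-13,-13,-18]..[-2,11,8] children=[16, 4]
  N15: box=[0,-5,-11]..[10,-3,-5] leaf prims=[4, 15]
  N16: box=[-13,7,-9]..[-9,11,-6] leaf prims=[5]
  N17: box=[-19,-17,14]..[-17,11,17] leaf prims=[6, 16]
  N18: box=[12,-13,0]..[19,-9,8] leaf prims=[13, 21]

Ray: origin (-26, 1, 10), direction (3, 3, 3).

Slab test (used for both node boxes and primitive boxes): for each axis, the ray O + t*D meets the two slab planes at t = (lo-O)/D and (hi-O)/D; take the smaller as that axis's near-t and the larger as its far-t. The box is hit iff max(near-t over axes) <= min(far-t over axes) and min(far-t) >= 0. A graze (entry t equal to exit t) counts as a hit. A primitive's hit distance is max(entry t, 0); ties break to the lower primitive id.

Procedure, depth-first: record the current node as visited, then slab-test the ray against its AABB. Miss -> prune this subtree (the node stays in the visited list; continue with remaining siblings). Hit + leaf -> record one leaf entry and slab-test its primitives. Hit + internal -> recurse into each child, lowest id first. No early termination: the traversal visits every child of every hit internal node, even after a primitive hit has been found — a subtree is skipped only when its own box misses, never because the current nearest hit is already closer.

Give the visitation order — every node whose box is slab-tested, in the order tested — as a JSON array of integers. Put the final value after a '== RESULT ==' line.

Traverse from the root:
N0 x:[2,47/3] y:[-6,17/3] z:[-28/3,7/3] -> hit [2,7/3], descend [1, 9, 13, 14]
  N1 x:[8,38/3] y:[-2,5] z:[-28/3,2/3] -> miss, prune
  N9 x:[38/3,47/3] y:[-5,17/3] z:[-26/3,0] -> miss, prune
  N13 x:[2,3] y:[-6,10/3] z:[-5,7/3] -> hit [2,7/3], descend [3, 17]
    N3 x:[2,8/3] y:[-8/3,-2] z:[-5,-14/3] -> miss, prune
    N17 x:[7/3,3] y:[-6,10/3] z:[4/3,7/3] -> hit [7/3,7/3] leaf, test {P6(miss), P16(miss)}
  N14 x:[13/3,8] y:[-14/3,10/3] z:[-28/3,-2/3] -> miss, prune

order=[0, 1, 9, 13, 3, 17, 14]  |boxes|=7  |leaves|=1  hit=miss

== RESULT ==
[0, 1, 9, 13, 3, 17, 14]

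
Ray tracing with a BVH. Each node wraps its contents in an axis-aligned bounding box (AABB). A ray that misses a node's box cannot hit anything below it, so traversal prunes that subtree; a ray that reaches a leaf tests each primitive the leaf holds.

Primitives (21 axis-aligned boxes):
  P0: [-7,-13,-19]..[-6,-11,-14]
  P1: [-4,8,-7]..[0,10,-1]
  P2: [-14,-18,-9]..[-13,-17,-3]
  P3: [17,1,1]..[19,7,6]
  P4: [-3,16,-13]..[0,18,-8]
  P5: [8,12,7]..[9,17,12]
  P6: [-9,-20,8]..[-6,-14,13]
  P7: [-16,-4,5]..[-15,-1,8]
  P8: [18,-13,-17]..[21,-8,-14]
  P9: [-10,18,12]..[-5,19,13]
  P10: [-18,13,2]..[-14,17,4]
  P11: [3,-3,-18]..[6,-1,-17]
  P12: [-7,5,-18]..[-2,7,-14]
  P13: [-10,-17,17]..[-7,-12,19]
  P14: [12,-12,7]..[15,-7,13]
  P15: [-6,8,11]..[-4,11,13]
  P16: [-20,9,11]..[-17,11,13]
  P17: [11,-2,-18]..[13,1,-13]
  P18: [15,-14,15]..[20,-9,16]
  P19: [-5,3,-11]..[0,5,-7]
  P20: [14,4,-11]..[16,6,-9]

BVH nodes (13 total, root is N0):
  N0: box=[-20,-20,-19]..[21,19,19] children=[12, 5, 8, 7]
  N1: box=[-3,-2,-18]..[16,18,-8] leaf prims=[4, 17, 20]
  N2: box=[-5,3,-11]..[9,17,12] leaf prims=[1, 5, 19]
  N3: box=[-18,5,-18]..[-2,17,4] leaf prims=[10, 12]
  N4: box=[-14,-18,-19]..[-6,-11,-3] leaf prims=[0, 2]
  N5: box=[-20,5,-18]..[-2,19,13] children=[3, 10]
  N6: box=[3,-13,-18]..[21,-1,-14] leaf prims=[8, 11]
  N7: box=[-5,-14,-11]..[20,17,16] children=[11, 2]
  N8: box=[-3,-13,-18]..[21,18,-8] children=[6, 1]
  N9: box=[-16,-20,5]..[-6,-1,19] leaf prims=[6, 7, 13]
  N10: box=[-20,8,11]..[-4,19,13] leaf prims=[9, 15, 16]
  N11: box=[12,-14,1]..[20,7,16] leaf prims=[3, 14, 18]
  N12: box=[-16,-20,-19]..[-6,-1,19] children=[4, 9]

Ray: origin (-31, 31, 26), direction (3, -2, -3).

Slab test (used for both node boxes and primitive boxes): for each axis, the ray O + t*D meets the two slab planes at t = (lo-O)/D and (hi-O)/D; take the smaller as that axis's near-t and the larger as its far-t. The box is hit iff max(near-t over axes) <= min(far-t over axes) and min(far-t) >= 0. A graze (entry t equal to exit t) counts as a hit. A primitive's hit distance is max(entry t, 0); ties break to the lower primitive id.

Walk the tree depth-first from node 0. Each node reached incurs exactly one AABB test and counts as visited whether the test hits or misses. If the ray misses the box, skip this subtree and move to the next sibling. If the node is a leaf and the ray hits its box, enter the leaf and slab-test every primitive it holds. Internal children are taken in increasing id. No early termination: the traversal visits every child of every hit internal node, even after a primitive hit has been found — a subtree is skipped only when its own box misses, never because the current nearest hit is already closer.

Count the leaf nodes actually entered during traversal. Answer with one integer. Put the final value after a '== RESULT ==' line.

Walk:
N0 x:[11/3,52/3] y:[6,51/2] z:[7/3,15] -> hit [6,15], descend [5, 7, 8, 12]
  N5 x:[11/3,29/3] y:[6,13] z:[13/3,44/3] -> hit [6,29/3], descend [3, 10]
    N3 x:[13/3,29/3] y:[7,13] z:[22/3,44/3] -> hit [22/3,29/3] leaf, test {P10(miss), P12(miss)}
    N10 x:[11/3,9] y:[6,23/2] z:[13/3,5] -> miss, prune
  N7 x:[26/3,17] y:[7,45/2] z:[10/3,37/3] -> hit [26/3,37/3], descend [2, 11]
    N2 x:[26/3,40/3] y:[7,14] z:[14/3,37/3] -> hit [26/3,37/3] leaf, test {P1(miss), P5(miss), P19(miss)}
    N11 x:[43/3,17] y:[12,45/2] z:[10/3,25/3] -> miss, prune
  N8 x:[28/3,52/3] y:[13/2,22] z:[34/3,44/3] -> hit [34/3,44/3], descend [1, 6]
    N1 x:[28/3,47/3] y:[13/2,33/2] z:[34/3,44/3] -> hit [34/3,44/3] leaf, test {P4(miss), P17(miss), P20(miss)}
    N6 x:[34/3,52/3] y:[16,22] z:[40/3,44/3] -> miss, prune
  N12 x:[5,25/3] y:[16,51/2] z:[7/3,15] -> miss, prune

11 AABB tests over nodes [0, 5, 3, 10, 7, 2, 11, 8, 1, 6, 12]; 3 leaves entered; closest miss.

== RESULT ==
3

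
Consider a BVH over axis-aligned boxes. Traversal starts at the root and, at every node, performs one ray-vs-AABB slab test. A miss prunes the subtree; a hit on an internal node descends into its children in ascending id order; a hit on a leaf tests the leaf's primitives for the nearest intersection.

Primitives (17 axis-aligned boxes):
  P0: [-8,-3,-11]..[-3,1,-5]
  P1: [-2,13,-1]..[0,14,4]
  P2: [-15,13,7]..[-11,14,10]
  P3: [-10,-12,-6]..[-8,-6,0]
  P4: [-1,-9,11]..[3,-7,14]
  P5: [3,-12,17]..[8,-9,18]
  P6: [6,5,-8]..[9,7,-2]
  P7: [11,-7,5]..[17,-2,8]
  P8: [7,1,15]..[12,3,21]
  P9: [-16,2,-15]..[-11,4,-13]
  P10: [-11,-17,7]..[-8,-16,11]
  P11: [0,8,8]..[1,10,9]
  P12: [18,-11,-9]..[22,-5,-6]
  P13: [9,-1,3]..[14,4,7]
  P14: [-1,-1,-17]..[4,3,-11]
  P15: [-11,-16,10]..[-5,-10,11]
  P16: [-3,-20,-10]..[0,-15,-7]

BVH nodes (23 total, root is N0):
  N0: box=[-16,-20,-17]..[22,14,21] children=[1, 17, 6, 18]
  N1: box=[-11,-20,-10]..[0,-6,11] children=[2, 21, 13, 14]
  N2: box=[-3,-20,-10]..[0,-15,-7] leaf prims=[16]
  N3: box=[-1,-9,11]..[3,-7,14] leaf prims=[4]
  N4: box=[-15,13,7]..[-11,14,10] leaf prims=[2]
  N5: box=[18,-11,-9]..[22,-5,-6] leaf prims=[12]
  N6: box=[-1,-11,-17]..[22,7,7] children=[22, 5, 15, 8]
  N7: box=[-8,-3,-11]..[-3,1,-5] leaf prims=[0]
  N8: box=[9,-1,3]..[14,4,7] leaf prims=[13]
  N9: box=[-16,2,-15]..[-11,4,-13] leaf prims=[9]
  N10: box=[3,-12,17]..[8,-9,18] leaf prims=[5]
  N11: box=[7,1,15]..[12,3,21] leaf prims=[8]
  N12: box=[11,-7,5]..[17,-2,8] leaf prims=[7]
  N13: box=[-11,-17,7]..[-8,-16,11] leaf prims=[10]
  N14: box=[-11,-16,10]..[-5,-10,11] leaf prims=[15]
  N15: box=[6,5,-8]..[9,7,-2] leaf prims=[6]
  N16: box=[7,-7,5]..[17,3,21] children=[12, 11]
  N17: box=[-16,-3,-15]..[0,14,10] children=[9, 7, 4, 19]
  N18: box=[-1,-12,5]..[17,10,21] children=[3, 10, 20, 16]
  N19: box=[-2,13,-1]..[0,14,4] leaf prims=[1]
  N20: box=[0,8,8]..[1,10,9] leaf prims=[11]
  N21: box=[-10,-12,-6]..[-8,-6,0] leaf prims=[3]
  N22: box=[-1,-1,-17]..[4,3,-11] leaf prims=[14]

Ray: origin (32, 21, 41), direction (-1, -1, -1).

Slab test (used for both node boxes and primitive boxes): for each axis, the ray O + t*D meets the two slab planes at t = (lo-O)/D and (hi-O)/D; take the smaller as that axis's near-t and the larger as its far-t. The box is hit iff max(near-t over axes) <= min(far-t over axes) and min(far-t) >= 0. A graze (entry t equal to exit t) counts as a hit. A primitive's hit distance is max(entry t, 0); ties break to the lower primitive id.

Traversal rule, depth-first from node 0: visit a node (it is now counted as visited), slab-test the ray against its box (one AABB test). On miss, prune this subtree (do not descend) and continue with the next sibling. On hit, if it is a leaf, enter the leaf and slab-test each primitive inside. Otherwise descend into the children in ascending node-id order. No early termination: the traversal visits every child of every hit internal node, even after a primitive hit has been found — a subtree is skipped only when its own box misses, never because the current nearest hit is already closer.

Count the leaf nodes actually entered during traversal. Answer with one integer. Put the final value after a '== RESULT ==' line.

Trace the traversal:
N0 x:[10,48] y:[7,41] z:[20,58] -> hit [20,41], descend [1, 6, 17, 18]
  N1 x:[32,43] y:[27,41] z:[30,51] -> hit [32,41], descend [2, 13, 14, 21]
    N2 x:[32,35] y:[36,41] z:[48,51] -> miss, prune
    N13 x:[40,43] y:[37,38] z:[30,34] -> miss, prune
    N14 x:[37,43] y:[31,37] z:[30,31] -> miss, prune
    N21 x:[40,42] y:[27,33] z:[41,47] -> miss, prune
  N6 x:[10,33] y:[14,32] z:[34,58] -> miss, prune
  N17 x:[32,48] y:[7,24] z:[31,56] -> miss, prune
  N18 x:[15,33] y:[11,33] z:[20,36] -> hit [20,33], descend [3, 10, 16, 20]
    N3 x:[29,33] y:[28,30] z:[27,30] -> hit [29,30] leaf, test {P4@t=29}
    N10 x:[24,29] y:[30,33] z:[23,24] -> miss, prune
    N16 x:[15,25] y:[18,28] z:[20,36] -> hit [20,25], descend [11, 12]
      N11 x:[20,25] y:[18,20] z:[20,26] -> hit [20,20] leaf, test {P8@t=20}
      N12 x:[15,21] y:[23,28] z:[33,36] -> miss, prune
    N20 x:[31,32] y:[11,13] z:[32,33] -> miss, prune

Summary -> nodes [0, 1, 2, 13, 14, 21, 6, 17, 18, 3, 10, 16, 11, 12, 20]; box-tests=15; leaf-entries=2; first=P8

== RESULT ==
2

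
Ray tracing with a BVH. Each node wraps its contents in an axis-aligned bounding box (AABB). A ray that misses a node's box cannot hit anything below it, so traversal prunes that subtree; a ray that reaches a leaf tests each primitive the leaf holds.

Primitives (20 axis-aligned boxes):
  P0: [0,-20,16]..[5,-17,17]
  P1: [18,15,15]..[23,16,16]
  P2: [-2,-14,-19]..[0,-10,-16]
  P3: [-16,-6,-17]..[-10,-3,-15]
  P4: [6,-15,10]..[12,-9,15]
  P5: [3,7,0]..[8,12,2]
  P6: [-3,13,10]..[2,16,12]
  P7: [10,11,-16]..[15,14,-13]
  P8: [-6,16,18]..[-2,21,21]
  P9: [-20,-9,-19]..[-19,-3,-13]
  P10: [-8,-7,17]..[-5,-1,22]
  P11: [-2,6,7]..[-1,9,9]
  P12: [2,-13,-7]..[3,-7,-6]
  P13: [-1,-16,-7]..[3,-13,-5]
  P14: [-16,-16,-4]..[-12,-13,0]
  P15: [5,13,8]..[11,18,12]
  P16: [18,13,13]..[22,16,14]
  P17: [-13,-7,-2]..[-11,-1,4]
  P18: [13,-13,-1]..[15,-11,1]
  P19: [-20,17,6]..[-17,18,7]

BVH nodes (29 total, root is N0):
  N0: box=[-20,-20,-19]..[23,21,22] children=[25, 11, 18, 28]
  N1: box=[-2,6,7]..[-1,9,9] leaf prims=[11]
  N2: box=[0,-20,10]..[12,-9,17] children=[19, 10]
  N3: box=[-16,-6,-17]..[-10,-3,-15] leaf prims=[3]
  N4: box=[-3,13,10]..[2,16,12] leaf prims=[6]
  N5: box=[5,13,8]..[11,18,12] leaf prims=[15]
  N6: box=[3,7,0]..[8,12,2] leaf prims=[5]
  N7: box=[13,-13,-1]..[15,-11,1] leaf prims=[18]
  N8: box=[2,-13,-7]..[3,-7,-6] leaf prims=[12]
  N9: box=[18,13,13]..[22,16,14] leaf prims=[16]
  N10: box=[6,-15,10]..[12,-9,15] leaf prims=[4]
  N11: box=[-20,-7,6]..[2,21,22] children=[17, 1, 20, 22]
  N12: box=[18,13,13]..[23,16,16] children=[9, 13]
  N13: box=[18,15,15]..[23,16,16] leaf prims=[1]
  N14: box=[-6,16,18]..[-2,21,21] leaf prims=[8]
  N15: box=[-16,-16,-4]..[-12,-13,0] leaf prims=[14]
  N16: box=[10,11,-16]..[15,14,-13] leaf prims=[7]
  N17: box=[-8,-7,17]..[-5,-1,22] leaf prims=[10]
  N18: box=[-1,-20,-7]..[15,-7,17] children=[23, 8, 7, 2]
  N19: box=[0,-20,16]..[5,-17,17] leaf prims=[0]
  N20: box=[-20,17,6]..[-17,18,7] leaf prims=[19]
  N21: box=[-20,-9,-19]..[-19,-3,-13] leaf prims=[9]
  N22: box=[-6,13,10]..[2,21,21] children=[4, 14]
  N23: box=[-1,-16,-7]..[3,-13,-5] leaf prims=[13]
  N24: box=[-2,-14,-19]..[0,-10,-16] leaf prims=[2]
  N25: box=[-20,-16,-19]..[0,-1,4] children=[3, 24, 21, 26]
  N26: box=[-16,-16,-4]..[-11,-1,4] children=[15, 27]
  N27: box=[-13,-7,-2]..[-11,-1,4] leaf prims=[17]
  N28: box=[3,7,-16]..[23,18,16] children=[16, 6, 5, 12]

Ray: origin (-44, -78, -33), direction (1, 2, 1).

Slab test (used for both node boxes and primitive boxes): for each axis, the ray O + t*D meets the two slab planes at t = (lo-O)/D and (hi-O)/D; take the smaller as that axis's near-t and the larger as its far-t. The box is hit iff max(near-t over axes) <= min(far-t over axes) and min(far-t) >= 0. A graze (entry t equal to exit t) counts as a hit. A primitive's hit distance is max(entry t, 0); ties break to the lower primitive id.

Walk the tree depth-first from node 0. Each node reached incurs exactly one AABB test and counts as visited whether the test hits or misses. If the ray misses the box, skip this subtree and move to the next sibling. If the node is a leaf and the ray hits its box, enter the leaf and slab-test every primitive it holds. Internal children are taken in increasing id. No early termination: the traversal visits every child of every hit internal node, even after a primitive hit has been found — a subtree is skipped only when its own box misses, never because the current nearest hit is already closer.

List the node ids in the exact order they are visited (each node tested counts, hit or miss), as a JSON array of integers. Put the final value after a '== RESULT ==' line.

Traverse from the root:
N0 x:[24,67] y:[29,99/2] z:[14,55] -> hit [29,99/2], descend [11, 18, 25, 28]
  N11 x:[24,46] y:[71/2,99/2] z:[39,55] -> hit [39,46], descend [1, 17, 20, 22]
    N1 x:[42,43] y:[42,87/2] z:[40,42] -> hit [42,42] leaf, test {P11@t=42}
    N17 x:[36,39] y:[71/2,77/2] z:[50,55] -> miss, prune
    N20 x:[24,27] y:[95/2,48] z:[39,40] -> miss, prune
    N22 x:[38,46] y:[91/2,99/2] z:[43,54] -> hit [91/2,46], descend [4, 14]
      N4 x:[41,46] y:[91/2,47] z:[43,45] -> miss, prune
      N14 x:[38,42] y:[47,99/2] z:[51,54] -> miss, prune
  N18 x:[43,59] y:[29,71/2] z:[26,50] -> miss, prune
  N25 x:[24,44] y:[31,77/2] z:[14,37] -> hit [31,37], descend [3, 21, 24, 26]
    N3 x:[28,34] y:[36,75/2] z:[16,18] -> miss, prune
    N21 x:[24,25] y:[69/2,75/2] z:[14,20] -> miss, prune
    N24 x:[42,44] y:[32,34] z:[14,17] -> miss, prune
    N26 x:[28,33] y:[31,77/2] z:[29,37] -> hit [31,33], descend [15, 27]
      N15 x:[28,32] y:[31,65/2] z:[29,33] -> hit [31,32] leaf, test {P14@t=31}
      N27 x:[31,33] y:[71/2,77/2] z:[31,37] -> miss, prune
  N28 x:[47,67] y:[85/2,48] z:[17,49] -> hit [47,48], descend [5, 6, 12, 16]
    N5 x:[49,55] y:[91/2,48] z:[41,45] -> miss, prune
    N6 x:[47,52] y:[85/2,45] z:[33,35] -> miss, prune
    N12 x:[62,67] y:[91/2,47] z:[46,49] -> miss, prune
    N16 x:[54,59] y:[89/2,46] z:[17,20] -> miss, prune

Summary -> nodes [0, 11, 1, 17, 20, 22, 4, 14, 18, 25, 3, 21, 24, 26, 15, 27, 28, 5, 6, 12, 16]; box-tests=21; leaf-entries=2; first=P14

== RESULT ==
[0, 11, 1, 17, 20, 22, 4, 14, 18, 25, 3, 21, 24, 26, 15, 27, 28, 5, 6, 12, 16]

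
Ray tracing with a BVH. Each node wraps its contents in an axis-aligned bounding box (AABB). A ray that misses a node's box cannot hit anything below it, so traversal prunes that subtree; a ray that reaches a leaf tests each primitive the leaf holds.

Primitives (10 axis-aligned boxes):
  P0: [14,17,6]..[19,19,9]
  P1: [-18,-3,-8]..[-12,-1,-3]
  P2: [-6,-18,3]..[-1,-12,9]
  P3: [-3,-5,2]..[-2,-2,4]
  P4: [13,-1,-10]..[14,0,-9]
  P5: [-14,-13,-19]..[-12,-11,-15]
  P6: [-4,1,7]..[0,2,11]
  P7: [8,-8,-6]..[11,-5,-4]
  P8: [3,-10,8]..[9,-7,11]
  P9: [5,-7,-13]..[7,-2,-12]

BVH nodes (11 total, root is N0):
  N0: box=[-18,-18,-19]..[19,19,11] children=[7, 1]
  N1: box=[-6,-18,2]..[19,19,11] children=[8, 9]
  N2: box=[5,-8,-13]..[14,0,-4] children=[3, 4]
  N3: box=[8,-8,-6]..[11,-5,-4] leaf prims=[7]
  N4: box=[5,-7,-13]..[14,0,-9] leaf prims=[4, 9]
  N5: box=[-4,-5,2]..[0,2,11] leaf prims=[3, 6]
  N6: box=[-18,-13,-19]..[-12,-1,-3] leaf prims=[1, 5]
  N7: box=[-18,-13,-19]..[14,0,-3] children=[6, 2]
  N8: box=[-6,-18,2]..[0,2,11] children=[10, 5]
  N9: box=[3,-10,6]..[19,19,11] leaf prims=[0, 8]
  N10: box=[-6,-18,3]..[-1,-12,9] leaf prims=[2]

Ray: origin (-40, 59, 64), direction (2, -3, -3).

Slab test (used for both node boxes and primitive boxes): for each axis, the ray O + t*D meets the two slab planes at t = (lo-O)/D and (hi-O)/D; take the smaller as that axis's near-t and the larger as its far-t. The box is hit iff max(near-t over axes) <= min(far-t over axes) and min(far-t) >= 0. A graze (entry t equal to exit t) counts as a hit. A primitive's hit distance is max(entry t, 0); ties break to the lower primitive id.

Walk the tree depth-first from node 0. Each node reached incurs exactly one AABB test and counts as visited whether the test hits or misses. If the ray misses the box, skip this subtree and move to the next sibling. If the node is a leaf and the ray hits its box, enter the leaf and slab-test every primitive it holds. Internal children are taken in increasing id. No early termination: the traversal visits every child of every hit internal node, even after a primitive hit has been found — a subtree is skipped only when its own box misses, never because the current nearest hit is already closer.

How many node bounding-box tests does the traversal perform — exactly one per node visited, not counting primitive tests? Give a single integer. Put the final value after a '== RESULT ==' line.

Traverse from the root:
N0 x:[11,59/2] y:[40/3,77/3] z:[53/3,83/3] -> hit [53/3,77/3], descend [1, 7]
  N1 x:[17,59/2] y:[40/3,77/3] z:[53/3,62/3] -> hit [53/3,62/3], descend [8, 9]
    N8 x:[17,20] y:[19,77/3] z:[53/3,62/3] -> hit [19,20], descend [5, 10]
      N5 x:[18,20] y:[19,64/3] z:[53/3,62/3] -> hit [19,20] leaf, test {P3(miss), P6@t=19}
      N10 x:[17,39/2] y:[71/3,77/3] z:[55/3,61/3] -> miss, prune
    N9 x:[43/2,59/2] y:[40/3,23] z:[53/3,58/3] -> miss, prune
  N7 x:[11,27] y:[59/3,24] z:[67/3,83/3] -> hit [67/3,24], descend [2, 6]
    N2 x:[45/2,27] y:[59/3,67/3] z:[68/3,77/3] -> miss, prune
    N6 x:[11,14] y:[20,24] z:[67/3,83/3] -> miss, prune

Visited [0, 1, 8, 5, 10, 9, 7, 2, 6]. Tests: 9 box, 1 leaf. Nearest: P6.

== RESULT ==
9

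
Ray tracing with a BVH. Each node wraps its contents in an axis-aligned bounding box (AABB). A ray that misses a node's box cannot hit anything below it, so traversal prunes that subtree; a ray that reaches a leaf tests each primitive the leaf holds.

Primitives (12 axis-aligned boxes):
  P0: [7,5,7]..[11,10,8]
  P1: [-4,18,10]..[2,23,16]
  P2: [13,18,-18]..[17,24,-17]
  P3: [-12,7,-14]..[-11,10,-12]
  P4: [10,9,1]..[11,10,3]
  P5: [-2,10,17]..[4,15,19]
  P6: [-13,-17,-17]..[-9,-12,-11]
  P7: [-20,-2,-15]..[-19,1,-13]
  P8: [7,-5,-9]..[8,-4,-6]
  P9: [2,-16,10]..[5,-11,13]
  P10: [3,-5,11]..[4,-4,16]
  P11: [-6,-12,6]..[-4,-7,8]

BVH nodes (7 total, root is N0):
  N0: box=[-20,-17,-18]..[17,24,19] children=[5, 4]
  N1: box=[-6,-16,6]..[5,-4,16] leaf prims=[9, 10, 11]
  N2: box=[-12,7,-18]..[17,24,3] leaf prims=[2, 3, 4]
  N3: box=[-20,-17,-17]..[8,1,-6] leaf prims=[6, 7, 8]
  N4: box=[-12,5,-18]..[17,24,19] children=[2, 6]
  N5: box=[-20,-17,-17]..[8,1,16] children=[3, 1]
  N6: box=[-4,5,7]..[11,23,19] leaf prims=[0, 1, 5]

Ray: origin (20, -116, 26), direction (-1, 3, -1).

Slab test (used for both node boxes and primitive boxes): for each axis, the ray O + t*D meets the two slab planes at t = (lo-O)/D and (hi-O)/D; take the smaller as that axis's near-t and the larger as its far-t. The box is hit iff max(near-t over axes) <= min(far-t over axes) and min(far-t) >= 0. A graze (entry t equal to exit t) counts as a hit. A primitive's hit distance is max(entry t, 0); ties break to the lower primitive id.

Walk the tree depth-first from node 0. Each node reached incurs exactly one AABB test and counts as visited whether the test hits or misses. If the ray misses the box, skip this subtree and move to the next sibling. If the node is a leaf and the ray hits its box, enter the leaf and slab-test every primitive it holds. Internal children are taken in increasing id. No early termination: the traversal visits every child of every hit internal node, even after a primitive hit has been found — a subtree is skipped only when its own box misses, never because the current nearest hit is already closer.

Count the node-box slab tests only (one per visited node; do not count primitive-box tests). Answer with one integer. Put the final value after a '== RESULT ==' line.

Walk:
N0 x:[3,40] y:[33,140/3] z:[7,44] -> hit [33,40], descend [4, 5]
  N4 x:[3,32] y:[121/3,140/3] z:[7,44] -> miss, prune
  N5 x:[12,40] y:[33,39] z:[10,43] -> hit [33,39], descend [1, 3]
    N1 x:[15,26] y:[100/3,112/3] z:[10,20] -> miss, prune
    N3 x:[12,40] y:[33,39] z:[32,43] -> hit [33,39] leaf, test {P6(miss), P7@t=39, P8(miss)}

order=[0, 4, 5, 1, 3]  |boxes|=5  |leaves|=1  hit=P7

== RESULT ==
5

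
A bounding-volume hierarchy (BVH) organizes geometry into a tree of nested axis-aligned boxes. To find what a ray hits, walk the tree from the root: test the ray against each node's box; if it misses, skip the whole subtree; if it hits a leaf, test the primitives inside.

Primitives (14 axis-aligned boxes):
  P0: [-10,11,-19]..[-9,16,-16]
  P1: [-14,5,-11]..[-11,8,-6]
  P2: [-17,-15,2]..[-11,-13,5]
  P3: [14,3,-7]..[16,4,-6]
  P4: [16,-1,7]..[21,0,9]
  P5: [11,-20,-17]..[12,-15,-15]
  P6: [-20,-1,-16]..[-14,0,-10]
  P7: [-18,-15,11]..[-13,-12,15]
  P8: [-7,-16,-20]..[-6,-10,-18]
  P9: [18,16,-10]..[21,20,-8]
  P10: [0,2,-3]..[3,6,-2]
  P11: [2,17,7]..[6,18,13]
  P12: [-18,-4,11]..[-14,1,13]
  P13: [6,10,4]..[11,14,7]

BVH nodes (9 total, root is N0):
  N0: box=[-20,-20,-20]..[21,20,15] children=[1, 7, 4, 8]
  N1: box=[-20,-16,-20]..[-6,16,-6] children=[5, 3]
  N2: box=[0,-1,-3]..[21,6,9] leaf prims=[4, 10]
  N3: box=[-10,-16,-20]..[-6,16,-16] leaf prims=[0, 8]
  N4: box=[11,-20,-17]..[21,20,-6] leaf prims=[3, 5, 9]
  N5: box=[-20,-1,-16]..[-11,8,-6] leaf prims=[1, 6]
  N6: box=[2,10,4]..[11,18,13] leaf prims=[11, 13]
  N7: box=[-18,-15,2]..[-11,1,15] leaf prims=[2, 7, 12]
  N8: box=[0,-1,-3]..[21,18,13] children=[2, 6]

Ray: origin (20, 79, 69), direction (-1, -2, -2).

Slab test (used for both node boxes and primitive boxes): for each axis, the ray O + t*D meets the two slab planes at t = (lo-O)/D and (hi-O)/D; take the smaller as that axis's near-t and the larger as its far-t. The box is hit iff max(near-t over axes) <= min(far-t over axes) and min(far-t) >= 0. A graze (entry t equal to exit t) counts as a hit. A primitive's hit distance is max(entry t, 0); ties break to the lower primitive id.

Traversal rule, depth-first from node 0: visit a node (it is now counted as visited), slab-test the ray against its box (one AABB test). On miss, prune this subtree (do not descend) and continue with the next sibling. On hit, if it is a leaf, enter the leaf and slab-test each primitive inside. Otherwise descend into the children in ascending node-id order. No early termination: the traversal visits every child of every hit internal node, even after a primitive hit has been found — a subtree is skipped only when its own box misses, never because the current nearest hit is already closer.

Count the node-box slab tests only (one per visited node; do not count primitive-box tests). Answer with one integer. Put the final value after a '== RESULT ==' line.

Trace the traversal:
N0 x:[-1,40] y:[59/2,99/2] z:[27,89/2] -> hit [59/2,40], descend [1, 4, 7, 8]
  N1 x:[26,40] y:[63/2,95/2] z:[75/2,89/2] -> hit [75/2,40], descend [3, 5]
    N3 x:[26,30] y:[63/2,95/2] z:[85/2,89/2] -> miss, prune
    N5 x:[31,40] y:[71/2,40] z:[75/2,85/2] -> hit [75/2,40] leaf, test {P1(miss), P6@t=79/2}
  N4 x:[-1,9] y:[59/2,99/2] z:[75/2,43] -> miss, prune
  N7 x:[31,38] y:[39,47] z:[27,67/2] -> miss, prune
  N8 x:[-1,20] y:[61/2,40] z:[28,36] -> miss, prune

Summary -> nodes [0, 1, 3, 5, 4, 7, 8]; box-tests=7; leaf-entries=1; first=P6

== RESULT ==
7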